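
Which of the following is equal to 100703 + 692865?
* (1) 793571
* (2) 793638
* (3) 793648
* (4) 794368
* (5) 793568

100703 + 692865 = 793568
5) 793568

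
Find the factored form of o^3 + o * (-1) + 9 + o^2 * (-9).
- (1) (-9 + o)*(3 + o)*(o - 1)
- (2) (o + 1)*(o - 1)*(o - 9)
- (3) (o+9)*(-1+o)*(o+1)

We need to factor o^3 + o * (-1) + 9 + o^2 * (-9).
The factored form is (o + 1)*(o - 1)*(o - 9).
2) (o + 1)*(o - 1)*(o - 9)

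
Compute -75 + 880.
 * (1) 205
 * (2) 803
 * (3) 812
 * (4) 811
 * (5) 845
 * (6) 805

-75 + 880 = 805
6) 805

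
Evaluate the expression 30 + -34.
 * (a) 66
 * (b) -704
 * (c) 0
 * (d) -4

30 + -34 = -4
d) -4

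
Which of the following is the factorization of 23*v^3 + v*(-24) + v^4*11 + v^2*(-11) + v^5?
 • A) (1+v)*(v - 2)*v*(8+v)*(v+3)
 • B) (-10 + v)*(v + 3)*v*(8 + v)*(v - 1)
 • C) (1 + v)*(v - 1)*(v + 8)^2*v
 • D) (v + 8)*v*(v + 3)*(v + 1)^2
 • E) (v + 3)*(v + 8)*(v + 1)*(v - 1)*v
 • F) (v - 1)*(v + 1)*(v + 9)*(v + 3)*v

We need to factor 23*v^3 + v*(-24) + v^4*11 + v^2*(-11) + v^5.
The factored form is (v + 3)*(v + 8)*(v + 1)*(v - 1)*v.
E) (v + 3)*(v + 8)*(v + 1)*(v - 1)*v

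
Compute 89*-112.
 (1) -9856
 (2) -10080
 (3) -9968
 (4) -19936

89 * -112 = -9968
3) -9968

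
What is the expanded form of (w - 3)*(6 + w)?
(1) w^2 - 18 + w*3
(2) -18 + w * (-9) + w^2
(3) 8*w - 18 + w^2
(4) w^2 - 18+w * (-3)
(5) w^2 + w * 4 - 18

Expanding (w - 3)*(6 + w):
= w^2 - 18 + w*3
1) w^2 - 18 + w*3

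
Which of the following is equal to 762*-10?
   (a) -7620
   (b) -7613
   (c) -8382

762 * -10 = -7620
a) -7620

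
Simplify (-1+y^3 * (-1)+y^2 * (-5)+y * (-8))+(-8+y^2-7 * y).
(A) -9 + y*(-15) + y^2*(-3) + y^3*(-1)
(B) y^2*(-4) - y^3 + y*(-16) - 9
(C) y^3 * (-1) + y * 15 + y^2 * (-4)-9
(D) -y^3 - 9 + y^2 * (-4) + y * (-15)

Adding the polynomials and combining like terms:
(-1 + y^3*(-1) + y^2*(-5) + y*(-8)) + (-8 + y^2 - 7*y)
= -y^3 - 9 + y^2 * (-4) + y * (-15)
D) -y^3 - 9 + y^2 * (-4) + y * (-15)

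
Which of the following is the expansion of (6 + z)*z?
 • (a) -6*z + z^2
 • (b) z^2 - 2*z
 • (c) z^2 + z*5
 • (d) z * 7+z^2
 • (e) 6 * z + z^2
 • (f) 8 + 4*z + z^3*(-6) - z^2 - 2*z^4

Expanding (6 + z)*z:
= 6 * z + z^2
e) 6 * z + z^2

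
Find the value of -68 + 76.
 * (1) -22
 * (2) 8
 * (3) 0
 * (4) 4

-68 + 76 = 8
2) 8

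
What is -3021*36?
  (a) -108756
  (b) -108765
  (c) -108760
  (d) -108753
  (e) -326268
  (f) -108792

-3021 * 36 = -108756
a) -108756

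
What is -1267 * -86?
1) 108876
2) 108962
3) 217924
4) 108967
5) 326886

-1267 * -86 = 108962
2) 108962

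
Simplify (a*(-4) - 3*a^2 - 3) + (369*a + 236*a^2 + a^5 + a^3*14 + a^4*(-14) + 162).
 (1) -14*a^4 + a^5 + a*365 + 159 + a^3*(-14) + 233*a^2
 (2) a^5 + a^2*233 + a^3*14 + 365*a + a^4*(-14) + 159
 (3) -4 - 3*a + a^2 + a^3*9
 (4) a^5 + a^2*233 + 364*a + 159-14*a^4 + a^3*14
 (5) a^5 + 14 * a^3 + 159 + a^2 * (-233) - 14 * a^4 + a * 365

Adding the polynomials and combining like terms:
(a*(-4) - 3*a^2 - 3) + (369*a + 236*a^2 + a^5 + a^3*14 + a^4*(-14) + 162)
= a^5 + a^2*233 + a^3*14 + 365*a + a^4*(-14) + 159
2) a^5 + a^2*233 + a^3*14 + 365*a + a^4*(-14) + 159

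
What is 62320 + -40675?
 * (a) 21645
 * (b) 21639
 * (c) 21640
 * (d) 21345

62320 + -40675 = 21645
a) 21645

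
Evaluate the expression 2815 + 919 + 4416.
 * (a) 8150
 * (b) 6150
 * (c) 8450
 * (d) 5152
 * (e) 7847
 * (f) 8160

First: 2815 + 919 = 3734
Then: 3734 + 4416 = 8150
a) 8150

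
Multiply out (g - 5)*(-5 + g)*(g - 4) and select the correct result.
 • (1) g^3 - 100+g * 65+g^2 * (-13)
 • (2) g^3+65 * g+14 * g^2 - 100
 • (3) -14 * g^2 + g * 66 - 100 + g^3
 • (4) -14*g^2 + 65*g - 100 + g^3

Expanding (g - 5)*(-5 + g)*(g - 4):
= -14*g^2 + 65*g - 100 + g^3
4) -14*g^2 + 65*g - 100 + g^3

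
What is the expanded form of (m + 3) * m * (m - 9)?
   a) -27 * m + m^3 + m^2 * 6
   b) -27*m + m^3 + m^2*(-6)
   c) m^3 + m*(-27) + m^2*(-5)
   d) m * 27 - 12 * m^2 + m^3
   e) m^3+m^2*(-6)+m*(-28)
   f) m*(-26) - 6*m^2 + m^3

Expanding (m + 3) * m * (m - 9):
= -27*m + m^3 + m^2*(-6)
b) -27*m + m^3 + m^2*(-6)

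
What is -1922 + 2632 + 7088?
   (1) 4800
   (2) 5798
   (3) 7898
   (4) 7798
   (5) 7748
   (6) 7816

First: -1922 + 2632 = 710
Then: 710 + 7088 = 7798
4) 7798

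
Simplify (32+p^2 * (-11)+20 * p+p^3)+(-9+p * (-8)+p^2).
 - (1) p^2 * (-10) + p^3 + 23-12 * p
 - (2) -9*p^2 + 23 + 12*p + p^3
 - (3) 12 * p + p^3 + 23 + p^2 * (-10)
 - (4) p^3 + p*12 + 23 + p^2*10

Adding the polynomials and combining like terms:
(32 + p^2*(-11) + 20*p + p^3) + (-9 + p*(-8) + p^2)
= 12 * p + p^3 + 23 + p^2 * (-10)
3) 12 * p + p^3 + 23 + p^2 * (-10)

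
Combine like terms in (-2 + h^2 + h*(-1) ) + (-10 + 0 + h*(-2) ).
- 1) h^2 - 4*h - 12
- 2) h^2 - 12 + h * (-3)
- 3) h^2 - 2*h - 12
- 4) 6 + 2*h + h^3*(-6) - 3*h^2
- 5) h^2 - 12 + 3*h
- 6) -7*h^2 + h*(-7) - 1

Adding the polynomials and combining like terms:
(-2 + h^2 + h*(-1)) + (-10 + 0 + h*(-2))
= h^2 - 12 + h * (-3)
2) h^2 - 12 + h * (-3)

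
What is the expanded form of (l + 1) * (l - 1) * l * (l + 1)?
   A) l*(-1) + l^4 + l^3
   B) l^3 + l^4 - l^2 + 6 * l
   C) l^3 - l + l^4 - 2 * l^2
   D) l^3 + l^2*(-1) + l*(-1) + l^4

Expanding (l + 1) * (l - 1) * l * (l + 1):
= l^3 + l^2*(-1) + l*(-1) + l^4
D) l^3 + l^2*(-1) + l*(-1) + l^4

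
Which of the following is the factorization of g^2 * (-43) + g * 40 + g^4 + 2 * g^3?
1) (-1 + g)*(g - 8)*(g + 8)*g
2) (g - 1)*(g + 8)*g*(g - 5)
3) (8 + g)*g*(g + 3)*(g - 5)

We need to factor g^2 * (-43) + g * 40 + g^4 + 2 * g^3.
The factored form is (g - 1)*(g + 8)*g*(g - 5).
2) (g - 1)*(g + 8)*g*(g - 5)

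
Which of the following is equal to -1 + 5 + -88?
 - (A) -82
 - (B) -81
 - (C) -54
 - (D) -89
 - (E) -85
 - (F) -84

First: -1 + 5 = 4
Then: 4 + -88 = -84
F) -84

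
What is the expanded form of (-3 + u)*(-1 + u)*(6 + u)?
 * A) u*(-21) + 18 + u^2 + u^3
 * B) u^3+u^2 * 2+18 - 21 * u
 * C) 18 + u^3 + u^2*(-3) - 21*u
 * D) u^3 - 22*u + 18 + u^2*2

Expanding (-3 + u)*(-1 + u)*(6 + u):
= u^3+u^2 * 2+18 - 21 * u
B) u^3+u^2 * 2+18 - 21 * u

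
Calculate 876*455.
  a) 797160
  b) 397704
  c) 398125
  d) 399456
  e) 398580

876 * 455 = 398580
e) 398580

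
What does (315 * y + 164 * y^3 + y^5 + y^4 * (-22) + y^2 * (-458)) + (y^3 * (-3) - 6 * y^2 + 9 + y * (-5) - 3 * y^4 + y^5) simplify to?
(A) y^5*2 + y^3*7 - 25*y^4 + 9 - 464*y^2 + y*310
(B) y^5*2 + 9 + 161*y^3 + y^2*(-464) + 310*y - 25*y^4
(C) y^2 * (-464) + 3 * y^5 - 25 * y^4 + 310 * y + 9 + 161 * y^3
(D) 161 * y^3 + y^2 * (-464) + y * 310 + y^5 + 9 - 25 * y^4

Adding the polynomials and combining like terms:
(315*y + 164*y^3 + y^5 + y^4*(-22) + y^2*(-458)) + (y^3*(-3) - 6*y^2 + 9 + y*(-5) - 3*y^4 + y^5)
= y^5*2 + 9 + 161*y^3 + y^2*(-464) + 310*y - 25*y^4
B) y^5*2 + 9 + 161*y^3 + y^2*(-464) + 310*y - 25*y^4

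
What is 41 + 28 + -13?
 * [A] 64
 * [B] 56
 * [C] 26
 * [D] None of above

First: 41 + 28 = 69
Then: 69 + -13 = 56
B) 56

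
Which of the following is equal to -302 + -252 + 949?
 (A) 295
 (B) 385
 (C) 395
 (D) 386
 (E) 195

First: -302 + -252 = -554
Then: -554 + 949 = 395
C) 395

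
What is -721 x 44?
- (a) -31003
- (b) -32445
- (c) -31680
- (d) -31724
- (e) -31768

-721 * 44 = -31724
d) -31724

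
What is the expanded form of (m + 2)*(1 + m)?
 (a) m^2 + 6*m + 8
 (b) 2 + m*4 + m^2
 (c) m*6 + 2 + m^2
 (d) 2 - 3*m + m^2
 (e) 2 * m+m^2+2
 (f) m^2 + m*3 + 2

Expanding (m + 2)*(1 + m):
= m^2 + m*3 + 2
f) m^2 + m*3 + 2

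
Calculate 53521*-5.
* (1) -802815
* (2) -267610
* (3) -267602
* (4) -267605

53521 * -5 = -267605
4) -267605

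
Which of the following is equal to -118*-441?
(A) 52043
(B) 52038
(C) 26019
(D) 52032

-118 * -441 = 52038
B) 52038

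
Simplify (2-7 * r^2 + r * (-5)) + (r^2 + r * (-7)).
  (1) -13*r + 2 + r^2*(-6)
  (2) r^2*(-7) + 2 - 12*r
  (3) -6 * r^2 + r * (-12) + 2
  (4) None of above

Adding the polynomials and combining like terms:
(2 - 7*r^2 + r*(-5)) + (r^2 + r*(-7))
= -6 * r^2 + r * (-12) + 2
3) -6 * r^2 + r * (-12) + 2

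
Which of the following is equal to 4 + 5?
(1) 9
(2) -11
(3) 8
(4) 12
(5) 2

4 + 5 = 9
1) 9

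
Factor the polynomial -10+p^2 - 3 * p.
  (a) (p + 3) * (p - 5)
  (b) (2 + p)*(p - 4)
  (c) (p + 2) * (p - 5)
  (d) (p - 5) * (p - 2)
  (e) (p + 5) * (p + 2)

We need to factor -10+p^2 - 3 * p.
The factored form is (p + 2) * (p - 5).
c) (p + 2) * (p - 5)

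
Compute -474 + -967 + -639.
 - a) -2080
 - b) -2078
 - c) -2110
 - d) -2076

First: -474 + -967 = -1441
Then: -1441 + -639 = -2080
a) -2080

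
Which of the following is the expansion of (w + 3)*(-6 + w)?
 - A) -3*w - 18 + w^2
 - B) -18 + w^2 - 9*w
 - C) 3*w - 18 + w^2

Expanding (w + 3)*(-6 + w):
= -3*w - 18 + w^2
A) -3*w - 18 + w^2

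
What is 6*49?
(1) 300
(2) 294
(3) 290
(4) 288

6 * 49 = 294
2) 294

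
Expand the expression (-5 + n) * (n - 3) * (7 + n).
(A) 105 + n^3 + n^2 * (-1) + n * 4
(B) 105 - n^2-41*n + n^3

Expanding (-5 + n) * (n - 3) * (7 + n):
= 105 - n^2-41*n + n^3
B) 105 - n^2-41*n + n^3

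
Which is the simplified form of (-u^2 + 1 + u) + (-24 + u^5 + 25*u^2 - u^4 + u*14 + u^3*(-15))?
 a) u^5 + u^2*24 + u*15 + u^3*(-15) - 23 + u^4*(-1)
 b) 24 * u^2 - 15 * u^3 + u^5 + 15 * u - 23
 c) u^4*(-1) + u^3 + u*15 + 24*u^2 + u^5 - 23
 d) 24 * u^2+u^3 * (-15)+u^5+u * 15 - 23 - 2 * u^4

Adding the polynomials and combining like terms:
(-u^2 + 1 + u) + (-24 + u^5 + 25*u^2 - u^4 + u*14 + u^3*(-15))
= u^5 + u^2*24 + u*15 + u^3*(-15) - 23 + u^4*(-1)
a) u^5 + u^2*24 + u*15 + u^3*(-15) - 23 + u^4*(-1)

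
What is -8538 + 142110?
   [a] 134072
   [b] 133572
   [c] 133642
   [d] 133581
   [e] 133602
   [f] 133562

-8538 + 142110 = 133572
b) 133572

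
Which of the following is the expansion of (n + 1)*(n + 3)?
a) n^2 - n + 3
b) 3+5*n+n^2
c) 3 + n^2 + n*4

Expanding (n + 1)*(n + 3):
= 3 + n^2 + n*4
c) 3 + n^2 + n*4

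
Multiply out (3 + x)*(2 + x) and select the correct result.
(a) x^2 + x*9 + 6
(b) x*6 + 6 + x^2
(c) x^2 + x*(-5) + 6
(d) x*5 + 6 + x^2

Expanding (3 + x)*(2 + x):
= x*5 + 6 + x^2
d) x*5 + 6 + x^2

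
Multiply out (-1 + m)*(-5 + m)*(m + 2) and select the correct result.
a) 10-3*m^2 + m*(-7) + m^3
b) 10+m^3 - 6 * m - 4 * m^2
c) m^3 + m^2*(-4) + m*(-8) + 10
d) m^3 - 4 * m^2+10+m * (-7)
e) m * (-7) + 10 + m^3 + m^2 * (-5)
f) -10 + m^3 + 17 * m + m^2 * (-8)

Expanding (-1 + m)*(-5 + m)*(m + 2):
= m^3 - 4 * m^2+10+m * (-7)
d) m^3 - 4 * m^2+10+m * (-7)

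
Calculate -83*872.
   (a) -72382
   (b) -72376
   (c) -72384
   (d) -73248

-83 * 872 = -72376
b) -72376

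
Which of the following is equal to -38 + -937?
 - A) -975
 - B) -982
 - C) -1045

-38 + -937 = -975
A) -975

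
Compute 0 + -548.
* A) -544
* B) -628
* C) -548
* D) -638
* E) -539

0 + -548 = -548
C) -548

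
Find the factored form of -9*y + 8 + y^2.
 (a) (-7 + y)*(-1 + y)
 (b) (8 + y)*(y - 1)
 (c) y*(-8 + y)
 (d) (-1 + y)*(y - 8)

We need to factor -9*y + 8 + y^2.
The factored form is (-1 + y)*(y - 8).
d) (-1 + y)*(y - 8)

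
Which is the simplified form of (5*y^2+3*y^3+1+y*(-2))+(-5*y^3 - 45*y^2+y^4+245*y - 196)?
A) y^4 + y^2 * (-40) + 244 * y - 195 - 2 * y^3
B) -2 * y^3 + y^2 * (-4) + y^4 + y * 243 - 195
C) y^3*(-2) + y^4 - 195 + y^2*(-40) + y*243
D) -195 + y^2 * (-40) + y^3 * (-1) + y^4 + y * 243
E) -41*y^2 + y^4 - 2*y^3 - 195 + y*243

Adding the polynomials and combining like terms:
(5*y^2 + 3*y^3 + 1 + y*(-2)) + (-5*y^3 - 45*y^2 + y^4 + 245*y - 196)
= y^3*(-2) + y^4 - 195 + y^2*(-40) + y*243
C) y^3*(-2) + y^4 - 195 + y^2*(-40) + y*243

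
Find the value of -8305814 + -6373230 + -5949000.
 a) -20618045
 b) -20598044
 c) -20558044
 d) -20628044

First: -8305814 + -6373230 = -14679044
Then: -14679044 + -5949000 = -20628044
d) -20628044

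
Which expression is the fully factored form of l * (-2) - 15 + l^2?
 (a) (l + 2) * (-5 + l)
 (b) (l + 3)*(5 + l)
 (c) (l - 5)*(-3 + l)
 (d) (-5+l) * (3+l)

We need to factor l * (-2) - 15 + l^2.
The factored form is (-5+l) * (3+l).
d) (-5+l) * (3+l)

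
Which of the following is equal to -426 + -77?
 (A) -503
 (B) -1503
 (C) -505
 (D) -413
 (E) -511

-426 + -77 = -503
A) -503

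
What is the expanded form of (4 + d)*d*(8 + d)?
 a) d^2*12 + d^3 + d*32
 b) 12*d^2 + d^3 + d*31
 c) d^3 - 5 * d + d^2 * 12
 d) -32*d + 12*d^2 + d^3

Expanding (4 + d)*d*(8 + d):
= d^2*12 + d^3 + d*32
a) d^2*12 + d^3 + d*32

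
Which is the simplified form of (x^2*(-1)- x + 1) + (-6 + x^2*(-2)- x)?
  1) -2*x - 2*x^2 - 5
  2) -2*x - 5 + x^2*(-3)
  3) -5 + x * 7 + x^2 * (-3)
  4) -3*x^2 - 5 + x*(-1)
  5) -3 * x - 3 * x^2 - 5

Adding the polynomials and combining like terms:
(x^2*(-1) - x + 1) + (-6 + x^2*(-2) - x)
= -2*x - 5 + x^2*(-3)
2) -2*x - 5 + x^2*(-3)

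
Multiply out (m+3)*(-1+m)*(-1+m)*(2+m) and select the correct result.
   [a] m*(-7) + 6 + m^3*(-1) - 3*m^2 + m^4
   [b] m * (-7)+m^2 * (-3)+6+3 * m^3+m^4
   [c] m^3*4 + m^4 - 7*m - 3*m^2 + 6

Expanding (m+3)*(-1+m)*(-1+m)*(2+m):
= m * (-7)+m^2 * (-3)+6+3 * m^3+m^4
b) m * (-7)+m^2 * (-3)+6+3 * m^3+m^4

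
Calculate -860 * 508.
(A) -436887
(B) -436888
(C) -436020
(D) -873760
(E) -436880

-860 * 508 = -436880
E) -436880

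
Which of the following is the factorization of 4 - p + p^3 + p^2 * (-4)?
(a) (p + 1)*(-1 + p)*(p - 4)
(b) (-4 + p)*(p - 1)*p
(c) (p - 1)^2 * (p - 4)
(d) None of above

We need to factor 4 - p + p^3 + p^2 * (-4).
The factored form is (p + 1)*(-1 + p)*(p - 4).
a) (p + 1)*(-1 + p)*(p - 4)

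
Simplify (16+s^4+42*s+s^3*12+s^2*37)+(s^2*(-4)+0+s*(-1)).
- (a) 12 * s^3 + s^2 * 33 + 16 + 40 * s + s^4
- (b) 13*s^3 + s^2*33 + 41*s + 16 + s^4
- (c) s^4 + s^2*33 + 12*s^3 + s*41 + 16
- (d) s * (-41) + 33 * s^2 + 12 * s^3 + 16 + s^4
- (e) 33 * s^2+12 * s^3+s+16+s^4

Adding the polynomials and combining like terms:
(16 + s^4 + 42*s + s^3*12 + s^2*37) + (s^2*(-4) + 0 + s*(-1))
= s^4 + s^2*33 + 12*s^3 + s*41 + 16
c) s^4 + s^2*33 + 12*s^3 + s*41 + 16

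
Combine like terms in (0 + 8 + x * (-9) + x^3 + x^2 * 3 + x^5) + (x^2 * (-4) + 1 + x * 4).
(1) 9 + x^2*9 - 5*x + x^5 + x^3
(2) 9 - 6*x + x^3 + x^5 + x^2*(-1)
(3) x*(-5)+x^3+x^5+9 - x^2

Adding the polynomials and combining like terms:
(0 + 8 + x*(-9) + x^3 + x^2*3 + x^5) + (x^2*(-4) + 1 + x*4)
= x*(-5)+x^3+x^5+9 - x^2
3) x*(-5)+x^3+x^5+9 - x^2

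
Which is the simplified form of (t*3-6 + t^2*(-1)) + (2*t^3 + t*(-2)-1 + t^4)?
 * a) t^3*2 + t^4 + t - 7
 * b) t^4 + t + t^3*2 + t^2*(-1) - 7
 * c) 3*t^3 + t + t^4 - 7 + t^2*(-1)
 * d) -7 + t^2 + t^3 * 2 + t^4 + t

Adding the polynomials and combining like terms:
(t*3 - 6 + t^2*(-1)) + (2*t^3 + t*(-2) - 1 + t^4)
= t^4 + t + t^3*2 + t^2*(-1) - 7
b) t^4 + t + t^3*2 + t^2*(-1) - 7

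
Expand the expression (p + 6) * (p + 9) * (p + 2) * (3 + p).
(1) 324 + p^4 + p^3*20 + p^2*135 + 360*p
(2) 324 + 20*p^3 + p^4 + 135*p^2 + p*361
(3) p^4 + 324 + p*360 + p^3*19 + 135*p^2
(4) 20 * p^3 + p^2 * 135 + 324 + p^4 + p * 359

Expanding (p + 6) * (p + 9) * (p + 2) * (3 + p):
= 324 + p^4 + p^3*20 + p^2*135 + 360*p
1) 324 + p^4 + p^3*20 + p^2*135 + 360*p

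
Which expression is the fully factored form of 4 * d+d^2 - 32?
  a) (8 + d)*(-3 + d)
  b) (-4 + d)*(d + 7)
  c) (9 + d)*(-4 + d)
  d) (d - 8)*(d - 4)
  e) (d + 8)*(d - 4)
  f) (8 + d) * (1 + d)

We need to factor 4 * d+d^2 - 32.
The factored form is (d + 8)*(d - 4).
e) (d + 8)*(d - 4)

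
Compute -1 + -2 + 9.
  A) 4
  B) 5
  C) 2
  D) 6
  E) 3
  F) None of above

First: -1 + -2 = -3
Then: -3 + 9 = 6
D) 6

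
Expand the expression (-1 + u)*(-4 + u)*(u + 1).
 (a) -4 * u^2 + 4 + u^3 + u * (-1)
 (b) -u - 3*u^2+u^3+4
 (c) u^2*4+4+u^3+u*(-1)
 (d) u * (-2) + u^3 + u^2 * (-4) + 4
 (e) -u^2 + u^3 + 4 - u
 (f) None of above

Expanding (-1 + u)*(-4 + u)*(u + 1):
= -4 * u^2 + 4 + u^3 + u * (-1)
a) -4 * u^2 + 4 + u^3 + u * (-1)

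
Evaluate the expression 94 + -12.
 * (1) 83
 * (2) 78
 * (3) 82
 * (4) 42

94 + -12 = 82
3) 82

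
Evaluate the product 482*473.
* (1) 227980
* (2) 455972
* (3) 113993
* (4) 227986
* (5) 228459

482 * 473 = 227986
4) 227986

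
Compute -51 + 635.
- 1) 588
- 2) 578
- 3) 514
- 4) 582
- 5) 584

-51 + 635 = 584
5) 584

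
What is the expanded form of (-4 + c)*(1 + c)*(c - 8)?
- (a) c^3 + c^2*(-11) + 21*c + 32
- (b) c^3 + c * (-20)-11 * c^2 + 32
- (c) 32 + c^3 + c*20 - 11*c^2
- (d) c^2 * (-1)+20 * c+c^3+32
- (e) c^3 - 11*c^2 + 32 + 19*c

Expanding (-4 + c)*(1 + c)*(c - 8):
= 32 + c^3 + c*20 - 11*c^2
c) 32 + c^3 + c*20 - 11*c^2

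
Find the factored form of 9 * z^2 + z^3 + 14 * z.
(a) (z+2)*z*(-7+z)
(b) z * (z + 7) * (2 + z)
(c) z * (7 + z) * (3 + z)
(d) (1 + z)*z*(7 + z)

We need to factor 9 * z^2 + z^3 + 14 * z.
The factored form is z * (z + 7) * (2 + z).
b) z * (z + 7) * (2 + z)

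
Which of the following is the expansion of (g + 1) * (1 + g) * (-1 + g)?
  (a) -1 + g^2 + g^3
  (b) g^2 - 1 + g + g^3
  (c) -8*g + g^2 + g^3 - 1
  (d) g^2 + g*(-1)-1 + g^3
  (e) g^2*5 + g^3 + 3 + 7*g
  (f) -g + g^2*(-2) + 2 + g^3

Expanding (g + 1) * (1 + g) * (-1 + g):
= g^2 + g*(-1)-1 + g^3
d) g^2 + g*(-1)-1 + g^3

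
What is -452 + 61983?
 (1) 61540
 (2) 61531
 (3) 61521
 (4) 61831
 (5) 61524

-452 + 61983 = 61531
2) 61531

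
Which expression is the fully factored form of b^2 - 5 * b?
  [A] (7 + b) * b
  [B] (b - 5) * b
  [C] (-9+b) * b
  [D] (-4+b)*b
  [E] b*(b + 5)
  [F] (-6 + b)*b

We need to factor b^2 - 5 * b.
The factored form is (b - 5) * b.
B) (b - 5) * b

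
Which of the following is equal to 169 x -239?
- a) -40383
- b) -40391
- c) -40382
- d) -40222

169 * -239 = -40391
b) -40391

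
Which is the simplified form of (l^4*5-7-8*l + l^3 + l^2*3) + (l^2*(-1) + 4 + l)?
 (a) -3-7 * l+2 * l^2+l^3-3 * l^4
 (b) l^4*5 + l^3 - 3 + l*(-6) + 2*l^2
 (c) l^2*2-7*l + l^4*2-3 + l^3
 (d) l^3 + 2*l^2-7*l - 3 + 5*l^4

Adding the polynomials and combining like terms:
(l^4*5 - 7 - 8*l + l^3 + l^2*3) + (l^2*(-1) + 4 + l)
= l^3 + 2*l^2-7*l - 3 + 5*l^4
d) l^3 + 2*l^2-7*l - 3 + 5*l^4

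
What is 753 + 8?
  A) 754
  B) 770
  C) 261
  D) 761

753 + 8 = 761
D) 761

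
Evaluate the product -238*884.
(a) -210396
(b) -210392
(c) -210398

-238 * 884 = -210392
b) -210392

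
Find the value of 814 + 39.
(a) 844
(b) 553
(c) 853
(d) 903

814 + 39 = 853
c) 853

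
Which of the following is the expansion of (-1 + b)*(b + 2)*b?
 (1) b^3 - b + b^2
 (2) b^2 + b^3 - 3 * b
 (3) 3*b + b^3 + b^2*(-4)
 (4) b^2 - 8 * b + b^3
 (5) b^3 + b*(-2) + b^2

Expanding (-1 + b)*(b + 2)*b:
= b^3 + b*(-2) + b^2
5) b^3 + b*(-2) + b^2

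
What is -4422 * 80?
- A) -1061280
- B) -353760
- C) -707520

-4422 * 80 = -353760
B) -353760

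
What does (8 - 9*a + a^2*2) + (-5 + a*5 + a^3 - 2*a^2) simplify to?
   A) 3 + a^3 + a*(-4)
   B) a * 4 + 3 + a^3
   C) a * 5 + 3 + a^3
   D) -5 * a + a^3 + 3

Adding the polynomials and combining like terms:
(8 - 9*a + a^2*2) + (-5 + a*5 + a^3 - 2*a^2)
= 3 + a^3 + a*(-4)
A) 3 + a^3 + a*(-4)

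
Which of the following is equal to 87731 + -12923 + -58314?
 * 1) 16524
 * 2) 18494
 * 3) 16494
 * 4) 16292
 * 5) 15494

First: 87731 + -12923 = 74808
Then: 74808 + -58314 = 16494
3) 16494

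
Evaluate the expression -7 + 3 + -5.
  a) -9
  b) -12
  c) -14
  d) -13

First: -7 + 3 = -4
Then: -4 + -5 = -9
a) -9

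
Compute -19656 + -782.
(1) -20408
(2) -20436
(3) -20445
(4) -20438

-19656 + -782 = -20438
4) -20438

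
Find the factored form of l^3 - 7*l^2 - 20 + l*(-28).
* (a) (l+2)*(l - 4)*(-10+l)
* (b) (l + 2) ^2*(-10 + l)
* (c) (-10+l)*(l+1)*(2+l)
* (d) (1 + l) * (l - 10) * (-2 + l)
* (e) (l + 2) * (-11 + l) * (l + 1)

We need to factor l^3 - 7*l^2 - 20 + l*(-28).
The factored form is (-10+l)*(l+1)*(2+l).
c) (-10+l)*(l+1)*(2+l)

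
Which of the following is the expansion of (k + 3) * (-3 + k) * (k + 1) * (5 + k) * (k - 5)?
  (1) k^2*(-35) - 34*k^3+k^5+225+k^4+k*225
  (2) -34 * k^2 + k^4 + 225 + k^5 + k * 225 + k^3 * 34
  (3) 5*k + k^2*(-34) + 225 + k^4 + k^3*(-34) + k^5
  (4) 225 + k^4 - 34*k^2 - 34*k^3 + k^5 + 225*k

Expanding (k + 3) * (-3 + k) * (k + 1) * (5 + k) * (k - 5):
= 225 + k^4 - 34*k^2 - 34*k^3 + k^5 + 225*k
4) 225 + k^4 - 34*k^2 - 34*k^3 + k^5 + 225*k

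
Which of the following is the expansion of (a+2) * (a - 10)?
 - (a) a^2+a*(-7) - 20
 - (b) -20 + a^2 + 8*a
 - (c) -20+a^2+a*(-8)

Expanding (a+2) * (a - 10):
= -20+a^2+a*(-8)
c) -20+a^2+a*(-8)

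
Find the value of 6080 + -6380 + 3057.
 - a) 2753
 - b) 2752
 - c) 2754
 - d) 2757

First: 6080 + -6380 = -300
Then: -300 + 3057 = 2757
d) 2757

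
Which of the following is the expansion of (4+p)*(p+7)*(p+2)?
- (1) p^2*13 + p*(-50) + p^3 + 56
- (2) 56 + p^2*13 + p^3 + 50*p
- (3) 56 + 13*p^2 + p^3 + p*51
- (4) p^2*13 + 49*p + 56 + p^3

Expanding (4+p)*(p+7)*(p+2):
= 56 + p^2*13 + p^3 + 50*p
2) 56 + p^2*13 + p^3 + 50*p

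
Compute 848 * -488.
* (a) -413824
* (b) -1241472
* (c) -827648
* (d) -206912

848 * -488 = -413824
a) -413824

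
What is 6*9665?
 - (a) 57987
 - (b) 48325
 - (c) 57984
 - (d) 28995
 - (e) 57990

6 * 9665 = 57990
e) 57990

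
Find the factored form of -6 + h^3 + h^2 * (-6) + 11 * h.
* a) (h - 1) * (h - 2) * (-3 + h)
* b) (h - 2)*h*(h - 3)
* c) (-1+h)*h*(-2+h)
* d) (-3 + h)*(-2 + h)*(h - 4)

We need to factor -6 + h^3 + h^2 * (-6) + 11 * h.
The factored form is (h - 1) * (h - 2) * (-3 + h).
a) (h - 1) * (h - 2) * (-3 + h)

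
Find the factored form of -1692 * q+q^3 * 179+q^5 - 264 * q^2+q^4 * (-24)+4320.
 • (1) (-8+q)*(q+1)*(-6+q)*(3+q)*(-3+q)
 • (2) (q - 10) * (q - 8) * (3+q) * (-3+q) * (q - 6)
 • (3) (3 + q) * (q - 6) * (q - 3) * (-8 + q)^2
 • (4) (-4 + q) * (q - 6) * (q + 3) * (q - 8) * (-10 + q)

We need to factor -1692 * q+q^3 * 179+q^5 - 264 * q^2+q^4 * (-24)+4320.
The factored form is (q - 10) * (q - 8) * (3+q) * (-3+q) * (q - 6).
2) (q - 10) * (q - 8) * (3+q) * (-3+q) * (q - 6)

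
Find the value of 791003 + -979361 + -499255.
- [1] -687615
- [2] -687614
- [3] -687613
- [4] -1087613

First: 791003 + -979361 = -188358
Then: -188358 + -499255 = -687613
3) -687613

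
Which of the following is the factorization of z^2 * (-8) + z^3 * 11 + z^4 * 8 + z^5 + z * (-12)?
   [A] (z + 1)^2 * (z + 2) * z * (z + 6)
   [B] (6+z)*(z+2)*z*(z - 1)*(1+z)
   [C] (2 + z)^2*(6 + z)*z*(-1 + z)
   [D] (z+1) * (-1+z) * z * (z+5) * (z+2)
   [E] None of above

We need to factor z^2 * (-8) + z^3 * 11 + z^4 * 8 + z^5 + z * (-12).
The factored form is (6+z)*(z+2)*z*(z - 1)*(1+z).
B) (6+z)*(z+2)*z*(z - 1)*(1+z)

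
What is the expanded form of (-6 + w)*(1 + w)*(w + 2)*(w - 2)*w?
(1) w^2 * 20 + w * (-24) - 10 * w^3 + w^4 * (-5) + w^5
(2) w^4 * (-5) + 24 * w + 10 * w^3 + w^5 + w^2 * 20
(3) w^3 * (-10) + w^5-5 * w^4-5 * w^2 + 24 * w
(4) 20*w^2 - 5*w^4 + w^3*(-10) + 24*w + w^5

Expanding (-6 + w)*(1 + w)*(w + 2)*(w - 2)*w:
= 20*w^2 - 5*w^4 + w^3*(-10) + 24*w + w^5
4) 20*w^2 - 5*w^4 + w^3*(-10) + 24*w + w^5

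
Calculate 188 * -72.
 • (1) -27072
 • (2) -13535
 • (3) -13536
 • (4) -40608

188 * -72 = -13536
3) -13536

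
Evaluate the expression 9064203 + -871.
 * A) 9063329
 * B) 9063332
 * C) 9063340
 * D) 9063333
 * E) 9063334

9064203 + -871 = 9063332
B) 9063332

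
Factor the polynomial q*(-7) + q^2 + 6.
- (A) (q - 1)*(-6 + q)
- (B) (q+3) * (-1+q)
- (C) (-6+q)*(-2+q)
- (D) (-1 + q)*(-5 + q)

We need to factor q*(-7) + q^2 + 6.
The factored form is (q - 1)*(-6 + q).
A) (q - 1)*(-6 + q)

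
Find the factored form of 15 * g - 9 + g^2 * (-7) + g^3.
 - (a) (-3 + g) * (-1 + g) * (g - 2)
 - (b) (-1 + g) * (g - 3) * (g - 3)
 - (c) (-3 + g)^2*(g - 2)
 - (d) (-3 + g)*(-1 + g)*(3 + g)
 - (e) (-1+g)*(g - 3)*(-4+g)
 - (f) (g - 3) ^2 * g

We need to factor 15 * g - 9 + g^2 * (-7) + g^3.
The factored form is (-1 + g) * (g - 3) * (g - 3).
b) (-1 + g) * (g - 3) * (g - 3)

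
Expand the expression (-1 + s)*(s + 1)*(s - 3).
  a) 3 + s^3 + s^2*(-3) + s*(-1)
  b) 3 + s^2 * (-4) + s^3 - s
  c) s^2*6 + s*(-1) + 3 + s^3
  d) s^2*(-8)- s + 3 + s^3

Expanding (-1 + s)*(s + 1)*(s - 3):
= 3 + s^3 + s^2*(-3) + s*(-1)
a) 3 + s^3 + s^2*(-3) + s*(-1)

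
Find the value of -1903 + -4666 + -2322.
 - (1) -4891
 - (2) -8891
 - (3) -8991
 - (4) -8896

First: -1903 + -4666 = -6569
Then: -6569 + -2322 = -8891
2) -8891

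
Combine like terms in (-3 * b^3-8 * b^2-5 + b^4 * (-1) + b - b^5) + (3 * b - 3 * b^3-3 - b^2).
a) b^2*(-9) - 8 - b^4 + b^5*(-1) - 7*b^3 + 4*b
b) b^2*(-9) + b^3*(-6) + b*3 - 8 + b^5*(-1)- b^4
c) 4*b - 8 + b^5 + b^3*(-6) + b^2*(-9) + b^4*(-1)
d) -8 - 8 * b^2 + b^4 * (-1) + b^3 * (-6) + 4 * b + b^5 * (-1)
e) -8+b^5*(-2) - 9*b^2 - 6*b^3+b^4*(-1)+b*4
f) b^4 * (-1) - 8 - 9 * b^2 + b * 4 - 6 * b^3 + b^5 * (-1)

Adding the polynomials and combining like terms:
(-3*b^3 - 8*b^2 - 5 + b^4*(-1) + b - b^5) + (3*b - 3*b^3 - 3 - b^2)
= b^4 * (-1) - 8 - 9 * b^2 + b * 4 - 6 * b^3 + b^5 * (-1)
f) b^4 * (-1) - 8 - 9 * b^2 + b * 4 - 6 * b^3 + b^5 * (-1)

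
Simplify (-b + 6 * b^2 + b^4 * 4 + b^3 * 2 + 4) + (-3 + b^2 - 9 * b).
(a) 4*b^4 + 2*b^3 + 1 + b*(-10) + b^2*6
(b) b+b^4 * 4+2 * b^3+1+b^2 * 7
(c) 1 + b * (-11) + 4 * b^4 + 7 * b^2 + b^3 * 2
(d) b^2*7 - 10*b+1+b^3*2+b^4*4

Adding the polynomials and combining like terms:
(-b + 6*b^2 + b^4*4 + b^3*2 + 4) + (-3 + b^2 - 9*b)
= b^2*7 - 10*b+1+b^3*2+b^4*4
d) b^2*7 - 10*b+1+b^3*2+b^4*4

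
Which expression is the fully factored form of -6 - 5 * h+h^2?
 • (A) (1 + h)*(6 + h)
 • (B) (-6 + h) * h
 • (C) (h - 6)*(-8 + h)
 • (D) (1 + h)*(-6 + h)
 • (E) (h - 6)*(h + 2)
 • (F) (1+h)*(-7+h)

We need to factor -6 - 5 * h+h^2.
The factored form is (1 + h)*(-6 + h).
D) (1 + h)*(-6 + h)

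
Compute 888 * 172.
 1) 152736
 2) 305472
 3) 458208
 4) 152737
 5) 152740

888 * 172 = 152736
1) 152736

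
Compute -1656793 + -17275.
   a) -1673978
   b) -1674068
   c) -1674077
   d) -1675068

-1656793 + -17275 = -1674068
b) -1674068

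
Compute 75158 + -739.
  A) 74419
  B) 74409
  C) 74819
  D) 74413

75158 + -739 = 74419
A) 74419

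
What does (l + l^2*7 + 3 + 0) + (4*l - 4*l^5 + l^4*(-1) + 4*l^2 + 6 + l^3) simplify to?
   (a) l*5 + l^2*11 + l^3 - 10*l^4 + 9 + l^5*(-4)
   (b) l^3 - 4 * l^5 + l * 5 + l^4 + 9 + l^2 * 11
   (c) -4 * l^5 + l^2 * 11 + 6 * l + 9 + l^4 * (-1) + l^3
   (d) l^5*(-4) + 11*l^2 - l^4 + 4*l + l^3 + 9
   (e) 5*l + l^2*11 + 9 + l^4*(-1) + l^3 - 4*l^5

Adding the polynomials and combining like terms:
(l + l^2*7 + 3 + 0) + (4*l - 4*l^5 + l^4*(-1) + 4*l^2 + 6 + l^3)
= 5*l + l^2*11 + 9 + l^4*(-1) + l^3 - 4*l^5
e) 5*l + l^2*11 + 9 + l^4*(-1) + l^3 - 4*l^5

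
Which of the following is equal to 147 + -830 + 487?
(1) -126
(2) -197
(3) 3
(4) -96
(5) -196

First: 147 + -830 = -683
Then: -683 + 487 = -196
5) -196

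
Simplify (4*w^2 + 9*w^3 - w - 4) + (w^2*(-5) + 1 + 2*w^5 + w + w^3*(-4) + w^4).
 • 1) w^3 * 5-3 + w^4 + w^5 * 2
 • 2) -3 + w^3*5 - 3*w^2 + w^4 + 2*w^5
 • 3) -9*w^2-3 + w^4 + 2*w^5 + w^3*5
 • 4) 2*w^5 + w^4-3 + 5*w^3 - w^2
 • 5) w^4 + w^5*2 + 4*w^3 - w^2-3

Adding the polynomials and combining like terms:
(4*w^2 + 9*w^3 - w - 4) + (w^2*(-5) + 1 + 2*w^5 + w + w^3*(-4) + w^4)
= 2*w^5 + w^4-3 + 5*w^3 - w^2
4) 2*w^5 + w^4-3 + 5*w^3 - w^2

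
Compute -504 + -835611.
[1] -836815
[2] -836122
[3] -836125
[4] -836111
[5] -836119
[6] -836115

-504 + -835611 = -836115
6) -836115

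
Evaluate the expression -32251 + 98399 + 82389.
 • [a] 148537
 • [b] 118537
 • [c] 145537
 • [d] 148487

First: -32251 + 98399 = 66148
Then: 66148 + 82389 = 148537
a) 148537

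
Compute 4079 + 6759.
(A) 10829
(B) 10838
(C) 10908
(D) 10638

4079 + 6759 = 10838
B) 10838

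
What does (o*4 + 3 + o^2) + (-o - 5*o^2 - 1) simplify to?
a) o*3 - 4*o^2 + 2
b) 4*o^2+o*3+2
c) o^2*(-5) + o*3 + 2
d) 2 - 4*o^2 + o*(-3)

Adding the polynomials and combining like terms:
(o*4 + 3 + o^2) + (-o - 5*o^2 - 1)
= o*3 - 4*o^2 + 2
a) o*3 - 4*o^2 + 2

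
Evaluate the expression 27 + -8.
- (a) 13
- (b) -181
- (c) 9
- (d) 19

27 + -8 = 19
d) 19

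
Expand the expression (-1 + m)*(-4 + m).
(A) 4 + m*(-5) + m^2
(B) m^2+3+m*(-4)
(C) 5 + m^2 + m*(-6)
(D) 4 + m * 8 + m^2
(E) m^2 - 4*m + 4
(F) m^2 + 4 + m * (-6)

Expanding (-1 + m)*(-4 + m):
= 4 + m*(-5) + m^2
A) 4 + m*(-5) + m^2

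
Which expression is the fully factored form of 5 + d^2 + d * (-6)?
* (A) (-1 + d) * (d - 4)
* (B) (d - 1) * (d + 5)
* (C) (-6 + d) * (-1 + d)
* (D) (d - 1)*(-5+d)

We need to factor 5 + d^2 + d * (-6).
The factored form is (d - 1)*(-5+d).
D) (d - 1)*(-5+d)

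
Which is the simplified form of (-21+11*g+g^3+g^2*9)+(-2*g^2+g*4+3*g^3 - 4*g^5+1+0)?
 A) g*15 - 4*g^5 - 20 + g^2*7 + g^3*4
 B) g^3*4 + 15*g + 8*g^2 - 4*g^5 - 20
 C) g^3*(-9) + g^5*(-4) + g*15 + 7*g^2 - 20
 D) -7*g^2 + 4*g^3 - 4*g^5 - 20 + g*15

Adding the polynomials and combining like terms:
(-21 + 11*g + g^3 + g^2*9) + (-2*g^2 + g*4 + 3*g^3 - 4*g^5 + 1 + 0)
= g*15 - 4*g^5 - 20 + g^2*7 + g^3*4
A) g*15 - 4*g^5 - 20 + g^2*7 + g^3*4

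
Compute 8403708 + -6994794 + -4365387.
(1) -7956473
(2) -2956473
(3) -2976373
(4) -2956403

First: 8403708 + -6994794 = 1408914
Then: 1408914 + -4365387 = -2956473
2) -2956473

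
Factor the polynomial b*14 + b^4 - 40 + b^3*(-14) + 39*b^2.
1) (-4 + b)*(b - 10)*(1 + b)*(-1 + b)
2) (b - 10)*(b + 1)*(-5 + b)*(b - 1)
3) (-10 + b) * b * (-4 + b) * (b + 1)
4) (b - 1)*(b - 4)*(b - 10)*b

We need to factor b*14 + b^4 - 40 + b^3*(-14) + 39*b^2.
The factored form is (-4 + b)*(b - 10)*(1 + b)*(-1 + b).
1) (-4 + b)*(b - 10)*(1 + b)*(-1 + b)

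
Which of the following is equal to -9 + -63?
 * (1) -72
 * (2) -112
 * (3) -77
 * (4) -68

-9 + -63 = -72
1) -72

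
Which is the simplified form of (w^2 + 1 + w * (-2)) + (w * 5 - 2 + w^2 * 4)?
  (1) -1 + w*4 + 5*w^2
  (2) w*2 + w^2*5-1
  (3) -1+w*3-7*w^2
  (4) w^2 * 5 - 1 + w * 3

Adding the polynomials and combining like terms:
(w^2 + 1 + w*(-2)) + (w*5 - 2 + w^2*4)
= w^2 * 5 - 1 + w * 3
4) w^2 * 5 - 1 + w * 3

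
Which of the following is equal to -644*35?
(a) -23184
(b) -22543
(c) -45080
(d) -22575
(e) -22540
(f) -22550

-644 * 35 = -22540
e) -22540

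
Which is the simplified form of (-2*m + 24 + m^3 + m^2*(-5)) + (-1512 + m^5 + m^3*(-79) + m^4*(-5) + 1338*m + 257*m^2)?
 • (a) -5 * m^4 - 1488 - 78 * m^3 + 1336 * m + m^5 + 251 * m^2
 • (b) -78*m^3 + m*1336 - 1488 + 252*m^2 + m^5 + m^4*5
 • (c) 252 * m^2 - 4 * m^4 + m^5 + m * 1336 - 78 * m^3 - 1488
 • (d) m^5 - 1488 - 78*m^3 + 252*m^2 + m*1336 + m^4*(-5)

Adding the polynomials and combining like terms:
(-2*m + 24 + m^3 + m^2*(-5)) + (-1512 + m^5 + m^3*(-79) + m^4*(-5) + 1338*m + 257*m^2)
= m^5 - 1488 - 78*m^3 + 252*m^2 + m*1336 + m^4*(-5)
d) m^5 - 1488 - 78*m^3 + 252*m^2 + m*1336 + m^4*(-5)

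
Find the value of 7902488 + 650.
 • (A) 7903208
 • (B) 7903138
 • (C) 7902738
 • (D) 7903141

7902488 + 650 = 7903138
B) 7903138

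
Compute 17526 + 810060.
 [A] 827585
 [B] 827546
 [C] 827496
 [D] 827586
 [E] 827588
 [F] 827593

17526 + 810060 = 827586
D) 827586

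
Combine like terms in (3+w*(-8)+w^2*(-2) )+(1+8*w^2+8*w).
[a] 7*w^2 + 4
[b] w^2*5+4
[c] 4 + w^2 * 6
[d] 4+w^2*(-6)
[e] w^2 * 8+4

Adding the polynomials and combining like terms:
(3 + w*(-8) + w^2*(-2)) + (1 + 8*w^2 + 8*w)
= 4 + w^2 * 6
c) 4 + w^2 * 6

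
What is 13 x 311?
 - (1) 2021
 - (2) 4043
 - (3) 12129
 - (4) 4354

13 * 311 = 4043
2) 4043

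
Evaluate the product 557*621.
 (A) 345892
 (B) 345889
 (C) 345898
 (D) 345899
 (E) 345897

557 * 621 = 345897
E) 345897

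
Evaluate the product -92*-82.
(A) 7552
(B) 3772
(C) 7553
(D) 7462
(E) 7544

-92 * -82 = 7544
E) 7544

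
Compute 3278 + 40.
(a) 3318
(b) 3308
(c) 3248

3278 + 40 = 3318
a) 3318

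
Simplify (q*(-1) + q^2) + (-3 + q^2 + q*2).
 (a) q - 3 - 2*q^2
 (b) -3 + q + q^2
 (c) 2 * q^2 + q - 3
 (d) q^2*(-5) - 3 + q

Adding the polynomials and combining like terms:
(q*(-1) + q^2) + (-3 + q^2 + q*2)
= 2 * q^2 + q - 3
c) 2 * q^2 + q - 3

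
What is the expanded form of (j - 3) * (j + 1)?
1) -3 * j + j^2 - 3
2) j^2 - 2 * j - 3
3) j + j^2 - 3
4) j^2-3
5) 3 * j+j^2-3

Expanding (j - 3) * (j + 1):
= j^2 - 2 * j - 3
2) j^2 - 2 * j - 3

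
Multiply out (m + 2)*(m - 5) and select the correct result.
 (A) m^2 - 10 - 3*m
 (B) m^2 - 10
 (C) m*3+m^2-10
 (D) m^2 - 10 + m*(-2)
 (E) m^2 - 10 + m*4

Expanding (m + 2)*(m - 5):
= m^2 - 10 - 3*m
A) m^2 - 10 - 3*m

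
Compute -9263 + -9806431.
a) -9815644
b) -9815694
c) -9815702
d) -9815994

-9263 + -9806431 = -9815694
b) -9815694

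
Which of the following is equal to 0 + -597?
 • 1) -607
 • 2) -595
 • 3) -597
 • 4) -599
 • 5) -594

0 + -597 = -597
3) -597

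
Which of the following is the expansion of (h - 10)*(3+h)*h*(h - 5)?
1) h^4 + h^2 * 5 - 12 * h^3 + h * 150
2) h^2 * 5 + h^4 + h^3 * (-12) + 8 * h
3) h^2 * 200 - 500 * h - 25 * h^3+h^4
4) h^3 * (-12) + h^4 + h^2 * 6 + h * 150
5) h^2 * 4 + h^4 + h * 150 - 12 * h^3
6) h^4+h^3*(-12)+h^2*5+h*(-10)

Expanding (h - 10)*(3+h)*h*(h - 5):
= h^4 + h^2 * 5 - 12 * h^3 + h * 150
1) h^4 + h^2 * 5 - 12 * h^3 + h * 150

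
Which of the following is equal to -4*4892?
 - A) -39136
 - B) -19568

-4 * 4892 = -19568
B) -19568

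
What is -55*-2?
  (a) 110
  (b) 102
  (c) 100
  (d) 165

-55 * -2 = 110
a) 110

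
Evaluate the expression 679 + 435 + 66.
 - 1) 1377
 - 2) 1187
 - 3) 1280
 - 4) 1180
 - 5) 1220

First: 679 + 435 = 1114
Then: 1114 + 66 = 1180
4) 1180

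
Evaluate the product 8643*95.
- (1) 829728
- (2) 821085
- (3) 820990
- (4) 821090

8643 * 95 = 821085
2) 821085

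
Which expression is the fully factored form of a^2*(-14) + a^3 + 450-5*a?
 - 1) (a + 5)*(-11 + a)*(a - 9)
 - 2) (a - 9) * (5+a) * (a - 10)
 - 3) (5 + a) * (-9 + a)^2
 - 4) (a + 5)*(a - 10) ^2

We need to factor a^2*(-14) + a^3 + 450-5*a.
The factored form is (a - 9) * (5+a) * (a - 10).
2) (a - 9) * (5+a) * (a - 10)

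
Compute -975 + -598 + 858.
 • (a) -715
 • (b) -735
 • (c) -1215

First: -975 + -598 = -1573
Then: -1573 + 858 = -715
a) -715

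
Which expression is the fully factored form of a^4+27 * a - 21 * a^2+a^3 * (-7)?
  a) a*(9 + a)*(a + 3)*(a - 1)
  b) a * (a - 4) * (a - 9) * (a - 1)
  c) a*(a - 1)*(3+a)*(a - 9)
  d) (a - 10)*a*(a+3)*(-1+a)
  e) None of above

We need to factor a^4+27 * a - 21 * a^2+a^3 * (-7).
The factored form is a*(a - 1)*(3+a)*(a - 9).
c) a*(a - 1)*(3+a)*(a - 9)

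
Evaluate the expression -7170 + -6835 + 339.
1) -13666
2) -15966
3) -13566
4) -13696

First: -7170 + -6835 = -14005
Then: -14005 + 339 = -13666
1) -13666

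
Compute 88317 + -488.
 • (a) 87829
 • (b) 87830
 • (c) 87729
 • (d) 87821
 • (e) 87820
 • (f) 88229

88317 + -488 = 87829
a) 87829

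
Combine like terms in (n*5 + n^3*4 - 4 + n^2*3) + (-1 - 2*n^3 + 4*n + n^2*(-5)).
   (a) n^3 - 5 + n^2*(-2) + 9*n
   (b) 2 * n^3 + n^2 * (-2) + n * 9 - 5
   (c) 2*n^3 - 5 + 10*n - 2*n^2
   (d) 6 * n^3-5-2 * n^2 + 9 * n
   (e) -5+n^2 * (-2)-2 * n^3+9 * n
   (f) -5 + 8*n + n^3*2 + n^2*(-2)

Adding the polynomials and combining like terms:
(n*5 + n^3*4 - 4 + n^2*3) + (-1 - 2*n^3 + 4*n + n^2*(-5))
= 2 * n^3 + n^2 * (-2) + n * 9 - 5
b) 2 * n^3 + n^2 * (-2) + n * 9 - 5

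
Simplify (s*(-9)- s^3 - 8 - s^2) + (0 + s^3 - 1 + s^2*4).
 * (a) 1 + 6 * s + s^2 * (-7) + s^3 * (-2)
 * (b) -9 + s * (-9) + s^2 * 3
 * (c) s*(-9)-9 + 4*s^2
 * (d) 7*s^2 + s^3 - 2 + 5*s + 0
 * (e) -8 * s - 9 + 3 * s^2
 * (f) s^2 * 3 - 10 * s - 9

Adding the polynomials and combining like terms:
(s*(-9) - s^3 - 8 - s^2) + (0 + s^3 - 1 + s^2*4)
= -9 + s * (-9) + s^2 * 3
b) -9 + s * (-9) + s^2 * 3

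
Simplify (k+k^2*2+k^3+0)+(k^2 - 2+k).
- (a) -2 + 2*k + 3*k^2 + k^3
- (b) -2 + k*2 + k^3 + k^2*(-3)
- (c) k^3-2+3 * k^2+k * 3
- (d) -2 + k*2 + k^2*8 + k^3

Adding the polynomials and combining like terms:
(k + k^2*2 + k^3 + 0) + (k^2 - 2 + k)
= -2 + 2*k + 3*k^2 + k^3
a) -2 + 2*k + 3*k^2 + k^3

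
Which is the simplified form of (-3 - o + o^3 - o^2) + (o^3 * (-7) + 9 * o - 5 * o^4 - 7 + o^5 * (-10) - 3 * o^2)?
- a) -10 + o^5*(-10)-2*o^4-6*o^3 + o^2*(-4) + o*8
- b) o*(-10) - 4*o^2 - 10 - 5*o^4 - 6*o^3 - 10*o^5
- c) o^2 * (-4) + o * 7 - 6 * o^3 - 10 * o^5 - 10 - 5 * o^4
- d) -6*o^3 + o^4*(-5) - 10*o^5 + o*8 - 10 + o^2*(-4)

Adding the polynomials and combining like terms:
(-3 - o + o^3 - o^2) + (o^3*(-7) + 9*o - 5*o^4 - 7 + o^5*(-10) - 3*o^2)
= -6*o^3 + o^4*(-5) - 10*o^5 + o*8 - 10 + o^2*(-4)
d) -6*o^3 + o^4*(-5) - 10*o^5 + o*8 - 10 + o^2*(-4)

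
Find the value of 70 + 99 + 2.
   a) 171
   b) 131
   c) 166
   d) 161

First: 70 + 99 = 169
Then: 169 + 2 = 171
a) 171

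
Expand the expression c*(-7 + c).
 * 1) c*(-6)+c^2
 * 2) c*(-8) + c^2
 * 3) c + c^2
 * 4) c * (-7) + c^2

Expanding c*(-7 + c):
= c * (-7) + c^2
4) c * (-7) + c^2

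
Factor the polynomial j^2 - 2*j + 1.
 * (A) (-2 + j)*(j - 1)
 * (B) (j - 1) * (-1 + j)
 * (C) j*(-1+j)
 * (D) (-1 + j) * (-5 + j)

We need to factor j^2 - 2*j + 1.
The factored form is (j - 1) * (-1 + j).
B) (j - 1) * (-1 + j)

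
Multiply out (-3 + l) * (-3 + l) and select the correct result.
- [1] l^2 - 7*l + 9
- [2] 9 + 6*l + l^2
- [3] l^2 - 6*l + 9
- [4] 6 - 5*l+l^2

Expanding (-3 + l) * (-3 + l):
= l^2 - 6*l + 9
3) l^2 - 6*l + 9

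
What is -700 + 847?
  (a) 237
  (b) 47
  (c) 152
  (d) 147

-700 + 847 = 147
d) 147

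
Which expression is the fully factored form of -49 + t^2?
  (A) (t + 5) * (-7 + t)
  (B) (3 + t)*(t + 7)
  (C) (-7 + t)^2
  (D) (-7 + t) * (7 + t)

We need to factor -49 + t^2.
The factored form is (-7 + t) * (7 + t).
D) (-7 + t) * (7 + t)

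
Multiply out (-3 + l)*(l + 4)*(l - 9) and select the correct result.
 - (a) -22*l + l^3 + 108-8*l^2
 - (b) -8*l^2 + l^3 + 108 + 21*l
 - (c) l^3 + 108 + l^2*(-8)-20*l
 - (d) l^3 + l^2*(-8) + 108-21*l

Expanding (-3 + l)*(l + 4)*(l - 9):
= l^3 + l^2*(-8) + 108-21*l
d) l^3 + l^2*(-8) + 108-21*l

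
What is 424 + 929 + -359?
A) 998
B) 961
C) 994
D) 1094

First: 424 + 929 = 1353
Then: 1353 + -359 = 994
C) 994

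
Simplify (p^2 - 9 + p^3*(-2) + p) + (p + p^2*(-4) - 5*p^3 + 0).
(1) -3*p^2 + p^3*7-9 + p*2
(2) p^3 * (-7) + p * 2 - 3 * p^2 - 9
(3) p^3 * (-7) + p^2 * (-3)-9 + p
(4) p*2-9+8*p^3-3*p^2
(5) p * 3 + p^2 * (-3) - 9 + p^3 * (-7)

Adding the polynomials and combining like terms:
(p^2 - 9 + p^3*(-2) + p) + (p + p^2*(-4) - 5*p^3 + 0)
= p^3 * (-7) + p * 2 - 3 * p^2 - 9
2) p^3 * (-7) + p * 2 - 3 * p^2 - 9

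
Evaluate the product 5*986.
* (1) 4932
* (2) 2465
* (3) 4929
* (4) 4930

5 * 986 = 4930
4) 4930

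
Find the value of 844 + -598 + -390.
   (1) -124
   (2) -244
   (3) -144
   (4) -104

First: 844 + -598 = 246
Then: 246 + -390 = -144
3) -144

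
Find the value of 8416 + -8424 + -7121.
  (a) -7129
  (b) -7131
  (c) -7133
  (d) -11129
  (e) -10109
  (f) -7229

First: 8416 + -8424 = -8
Then: -8 + -7121 = -7129
a) -7129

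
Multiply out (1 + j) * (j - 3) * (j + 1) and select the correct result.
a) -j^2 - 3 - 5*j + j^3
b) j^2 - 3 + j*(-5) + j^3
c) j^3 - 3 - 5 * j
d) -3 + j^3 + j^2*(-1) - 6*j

Expanding (1 + j) * (j - 3) * (j + 1):
= -j^2 - 3 - 5*j + j^3
a) -j^2 - 3 - 5*j + j^3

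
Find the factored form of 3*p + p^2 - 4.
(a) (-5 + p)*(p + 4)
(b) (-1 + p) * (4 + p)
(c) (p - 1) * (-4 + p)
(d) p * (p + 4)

We need to factor 3*p + p^2 - 4.
The factored form is (-1 + p) * (4 + p).
b) (-1 + p) * (4 + p)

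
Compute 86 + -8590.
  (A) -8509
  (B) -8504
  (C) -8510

86 + -8590 = -8504
B) -8504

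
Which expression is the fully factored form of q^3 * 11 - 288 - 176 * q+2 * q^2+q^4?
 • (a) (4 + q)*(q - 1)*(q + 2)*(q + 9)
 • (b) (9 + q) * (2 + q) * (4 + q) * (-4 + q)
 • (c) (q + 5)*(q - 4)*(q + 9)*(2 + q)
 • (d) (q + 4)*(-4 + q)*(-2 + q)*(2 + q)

We need to factor q^3 * 11 - 288 - 176 * q+2 * q^2+q^4.
The factored form is (9 + q) * (2 + q) * (4 + q) * (-4 + q).
b) (9 + q) * (2 + q) * (4 + q) * (-4 + q)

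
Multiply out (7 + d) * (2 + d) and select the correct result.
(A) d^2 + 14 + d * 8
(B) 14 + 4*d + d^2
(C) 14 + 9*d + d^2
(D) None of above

Expanding (7 + d) * (2 + d):
= 14 + 9*d + d^2
C) 14 + 9*d + d^2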